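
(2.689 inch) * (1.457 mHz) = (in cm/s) 0.009951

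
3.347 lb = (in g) 1518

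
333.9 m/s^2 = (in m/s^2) 333.9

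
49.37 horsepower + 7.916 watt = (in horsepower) 49.38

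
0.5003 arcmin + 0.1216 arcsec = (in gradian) 0.009302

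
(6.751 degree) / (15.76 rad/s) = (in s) 0.007476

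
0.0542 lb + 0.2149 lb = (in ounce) 4.306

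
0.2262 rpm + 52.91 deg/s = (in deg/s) 54.27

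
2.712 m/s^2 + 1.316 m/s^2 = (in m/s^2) 4.028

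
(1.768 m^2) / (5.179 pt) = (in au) 6.469e-09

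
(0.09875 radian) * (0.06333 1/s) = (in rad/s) 0.006254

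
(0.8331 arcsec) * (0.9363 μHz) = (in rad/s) 3.782e-12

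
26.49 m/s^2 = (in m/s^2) 26.49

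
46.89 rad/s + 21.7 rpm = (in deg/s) 2817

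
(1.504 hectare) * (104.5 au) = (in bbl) 1.479e+18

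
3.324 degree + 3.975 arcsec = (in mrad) 58.03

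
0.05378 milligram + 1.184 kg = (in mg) 1.184e+06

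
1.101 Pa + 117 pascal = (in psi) 0.01713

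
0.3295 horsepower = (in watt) 245.7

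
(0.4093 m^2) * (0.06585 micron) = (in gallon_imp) 5.929e-06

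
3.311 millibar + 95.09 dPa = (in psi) 0.0494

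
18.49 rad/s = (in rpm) 176.6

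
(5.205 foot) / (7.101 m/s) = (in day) 2.586e-06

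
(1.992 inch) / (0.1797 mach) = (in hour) 2.297e-07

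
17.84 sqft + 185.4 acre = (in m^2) 7.503e+05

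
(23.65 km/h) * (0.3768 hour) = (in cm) 8.911e+05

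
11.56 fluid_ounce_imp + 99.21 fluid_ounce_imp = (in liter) 3.147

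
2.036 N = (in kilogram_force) 0.2076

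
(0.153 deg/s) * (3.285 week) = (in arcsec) 1.094e+09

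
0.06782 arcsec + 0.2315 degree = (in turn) 0.0006431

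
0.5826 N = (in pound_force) 0.131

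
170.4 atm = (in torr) 1.295e+05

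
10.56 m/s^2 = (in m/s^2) 10.56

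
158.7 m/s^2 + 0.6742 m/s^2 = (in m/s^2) 159.4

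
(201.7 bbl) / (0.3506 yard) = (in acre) 0.02472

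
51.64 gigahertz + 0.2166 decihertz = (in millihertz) 5.164e+13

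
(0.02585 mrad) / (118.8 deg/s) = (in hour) 3.463e-09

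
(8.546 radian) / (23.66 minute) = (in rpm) 0.05749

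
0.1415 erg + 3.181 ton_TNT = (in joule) 1.331e+10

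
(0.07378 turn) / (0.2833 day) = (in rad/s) 1.894e-05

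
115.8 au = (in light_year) 0.001831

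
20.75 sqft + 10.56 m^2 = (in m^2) 12.49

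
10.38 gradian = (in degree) 9.342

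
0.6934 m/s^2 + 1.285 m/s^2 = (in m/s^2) 1.978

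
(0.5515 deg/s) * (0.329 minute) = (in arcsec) 3.919e+04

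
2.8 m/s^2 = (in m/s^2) 2.8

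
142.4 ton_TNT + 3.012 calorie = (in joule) 5.958e+11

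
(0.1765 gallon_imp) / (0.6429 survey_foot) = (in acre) 1.012e-06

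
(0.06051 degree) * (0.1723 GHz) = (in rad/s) 1.82e+05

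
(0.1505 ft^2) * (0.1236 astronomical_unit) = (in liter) 2.585e+11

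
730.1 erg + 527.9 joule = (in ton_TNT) 1.262e-07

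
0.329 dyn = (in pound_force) 7.396e-07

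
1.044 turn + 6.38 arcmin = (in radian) 6.562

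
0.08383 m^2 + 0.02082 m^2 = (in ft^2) 1.126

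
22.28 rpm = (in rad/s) 2.333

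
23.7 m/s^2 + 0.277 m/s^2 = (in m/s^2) 23.98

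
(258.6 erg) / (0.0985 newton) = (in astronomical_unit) 1.755e-15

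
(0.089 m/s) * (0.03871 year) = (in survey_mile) 67.51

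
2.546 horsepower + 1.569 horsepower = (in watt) 3069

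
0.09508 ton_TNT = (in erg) 3.978e+15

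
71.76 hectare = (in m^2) 7.176e+05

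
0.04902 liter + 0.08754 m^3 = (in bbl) 0.5509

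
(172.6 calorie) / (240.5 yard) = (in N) 3.284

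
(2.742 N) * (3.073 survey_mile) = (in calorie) 3241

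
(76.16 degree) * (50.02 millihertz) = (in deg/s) 3.81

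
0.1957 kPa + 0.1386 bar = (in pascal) 1.406e+04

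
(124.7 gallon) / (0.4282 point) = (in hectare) 0.3125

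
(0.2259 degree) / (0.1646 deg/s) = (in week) 2.269e-06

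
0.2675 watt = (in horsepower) 0.0003587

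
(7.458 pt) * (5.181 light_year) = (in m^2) 1.29e+14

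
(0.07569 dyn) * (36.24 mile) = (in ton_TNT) 1.055e-11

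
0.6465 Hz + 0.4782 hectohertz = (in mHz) 4.847e+04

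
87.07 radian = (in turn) 13.86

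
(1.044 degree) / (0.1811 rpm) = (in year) 3.047e-08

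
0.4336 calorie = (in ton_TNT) 4.336e-10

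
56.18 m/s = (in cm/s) 5618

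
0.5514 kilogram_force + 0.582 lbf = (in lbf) 1.798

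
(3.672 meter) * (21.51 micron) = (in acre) 1.952e-08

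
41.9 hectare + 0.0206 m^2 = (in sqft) 4.51e+06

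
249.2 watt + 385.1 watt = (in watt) 634.3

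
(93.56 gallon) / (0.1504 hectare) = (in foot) 0.0007726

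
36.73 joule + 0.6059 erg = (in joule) 36.73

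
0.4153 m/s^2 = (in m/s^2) 0.4153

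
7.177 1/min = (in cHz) 11.96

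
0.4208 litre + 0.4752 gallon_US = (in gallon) 0.5864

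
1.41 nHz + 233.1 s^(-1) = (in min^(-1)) 1.399e+04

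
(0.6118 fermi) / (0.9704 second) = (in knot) 1.226e-15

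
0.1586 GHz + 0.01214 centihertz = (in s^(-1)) 1.586e+08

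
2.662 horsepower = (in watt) 1985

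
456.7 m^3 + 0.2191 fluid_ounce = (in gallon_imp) 1.005e+05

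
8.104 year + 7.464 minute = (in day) 2958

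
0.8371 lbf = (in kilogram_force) 0.3797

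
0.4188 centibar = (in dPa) 4188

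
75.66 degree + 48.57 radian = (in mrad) 4.989e+04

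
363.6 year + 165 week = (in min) 1.928e+08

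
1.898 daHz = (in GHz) 1.898e-08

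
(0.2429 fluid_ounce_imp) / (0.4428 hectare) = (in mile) 9.685e-13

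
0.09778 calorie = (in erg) 4.091e+06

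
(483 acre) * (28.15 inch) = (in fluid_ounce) 4.726e+10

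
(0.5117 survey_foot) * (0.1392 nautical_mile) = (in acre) 0.009936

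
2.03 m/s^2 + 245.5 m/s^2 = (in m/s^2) 247.5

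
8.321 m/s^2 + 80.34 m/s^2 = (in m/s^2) 88.66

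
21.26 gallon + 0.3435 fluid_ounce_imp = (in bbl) 0.5063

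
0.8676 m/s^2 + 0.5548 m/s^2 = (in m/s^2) 1.422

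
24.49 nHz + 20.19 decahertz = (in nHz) 2.019e+11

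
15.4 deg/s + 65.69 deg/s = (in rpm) 13.51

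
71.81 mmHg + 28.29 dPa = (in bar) 0.09577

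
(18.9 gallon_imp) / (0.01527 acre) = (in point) 3.941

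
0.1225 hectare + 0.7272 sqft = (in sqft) 1.319e+04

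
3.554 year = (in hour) 3.113e+04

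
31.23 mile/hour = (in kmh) 50.26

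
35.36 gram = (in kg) 0.03536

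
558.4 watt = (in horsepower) 0.7488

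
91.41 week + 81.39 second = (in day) 639.9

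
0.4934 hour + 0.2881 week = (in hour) 48.89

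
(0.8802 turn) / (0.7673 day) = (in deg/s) 0.00478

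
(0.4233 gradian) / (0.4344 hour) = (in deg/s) 0.0002436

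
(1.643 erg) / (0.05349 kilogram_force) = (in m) 3.132e-07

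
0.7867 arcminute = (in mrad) 0.2288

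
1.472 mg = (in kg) 1.472e-06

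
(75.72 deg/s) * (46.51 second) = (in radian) 61.47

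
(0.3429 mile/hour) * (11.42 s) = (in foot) 5.743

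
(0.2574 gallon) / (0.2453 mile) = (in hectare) 2.468e-10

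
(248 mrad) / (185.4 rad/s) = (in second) 0.001338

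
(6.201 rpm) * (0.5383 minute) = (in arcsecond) 4.326e+06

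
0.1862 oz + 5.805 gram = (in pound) 0.02444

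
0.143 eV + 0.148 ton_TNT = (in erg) 6.192e+15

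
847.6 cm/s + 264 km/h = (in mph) 183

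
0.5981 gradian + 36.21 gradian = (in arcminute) 1988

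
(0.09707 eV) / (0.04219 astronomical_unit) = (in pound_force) 5.54e-31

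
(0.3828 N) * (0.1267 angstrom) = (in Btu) 4.597e-15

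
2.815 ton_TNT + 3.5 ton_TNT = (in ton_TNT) 6.315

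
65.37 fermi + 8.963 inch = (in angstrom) 2.277e+09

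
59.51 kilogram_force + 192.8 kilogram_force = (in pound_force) 556.2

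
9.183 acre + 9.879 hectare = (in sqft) 1.463e+06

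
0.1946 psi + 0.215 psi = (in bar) 0.02824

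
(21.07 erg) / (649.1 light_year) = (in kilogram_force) 3.499e-26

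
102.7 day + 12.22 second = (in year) 0.2814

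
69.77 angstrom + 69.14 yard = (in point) 1.792e+05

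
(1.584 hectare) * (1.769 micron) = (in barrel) 0.1762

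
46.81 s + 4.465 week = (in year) 0.08563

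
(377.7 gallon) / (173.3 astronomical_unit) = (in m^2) 5.515e-14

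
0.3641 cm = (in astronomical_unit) 2.434e-14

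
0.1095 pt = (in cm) 0.003863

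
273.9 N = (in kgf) 27.93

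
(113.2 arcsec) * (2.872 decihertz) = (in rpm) 0.001505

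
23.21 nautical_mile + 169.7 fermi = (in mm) 4.298e+07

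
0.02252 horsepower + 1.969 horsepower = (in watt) 1485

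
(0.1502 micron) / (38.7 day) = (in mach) 1.319e-16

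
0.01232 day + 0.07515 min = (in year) 3.39e-05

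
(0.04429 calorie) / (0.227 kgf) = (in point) 236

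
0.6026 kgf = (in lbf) 1.329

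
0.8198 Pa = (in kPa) 0.0008198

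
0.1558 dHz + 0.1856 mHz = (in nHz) 1.577e+07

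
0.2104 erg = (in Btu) 1.994e-11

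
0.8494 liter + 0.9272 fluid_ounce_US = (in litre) 0.8768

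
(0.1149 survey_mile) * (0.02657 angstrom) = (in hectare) 4.913e-14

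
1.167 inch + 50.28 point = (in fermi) 4.738e+13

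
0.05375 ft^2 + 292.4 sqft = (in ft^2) 292.5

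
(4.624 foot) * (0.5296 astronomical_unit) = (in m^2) 1.117e+11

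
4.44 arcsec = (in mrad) 0.02153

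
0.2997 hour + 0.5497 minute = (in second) 1112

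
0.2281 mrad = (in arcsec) 47.05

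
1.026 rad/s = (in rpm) 9.798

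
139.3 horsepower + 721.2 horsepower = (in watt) 6.417e+05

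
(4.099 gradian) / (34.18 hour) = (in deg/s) 2.998e-05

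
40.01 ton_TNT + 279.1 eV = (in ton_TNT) 40.01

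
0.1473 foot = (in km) 4.49e-05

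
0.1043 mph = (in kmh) 0.1679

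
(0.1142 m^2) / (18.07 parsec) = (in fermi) 0.0002048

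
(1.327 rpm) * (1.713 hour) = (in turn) 136.4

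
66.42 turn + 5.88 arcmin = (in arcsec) 8.608e+07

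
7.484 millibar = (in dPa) 7484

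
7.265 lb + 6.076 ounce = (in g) 3468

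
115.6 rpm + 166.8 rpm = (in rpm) 282.4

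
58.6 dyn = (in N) 0.000586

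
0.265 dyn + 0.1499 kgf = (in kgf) 0.1499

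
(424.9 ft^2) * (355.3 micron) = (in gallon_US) 3.705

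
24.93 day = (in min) 3.59e+04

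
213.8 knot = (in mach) 0.323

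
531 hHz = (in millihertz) 5.31e+07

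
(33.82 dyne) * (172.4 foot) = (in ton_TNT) 4.248e-12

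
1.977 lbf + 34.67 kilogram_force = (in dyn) 3.488e+07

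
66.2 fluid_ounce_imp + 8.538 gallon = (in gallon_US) 9.035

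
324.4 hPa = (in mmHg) 243.3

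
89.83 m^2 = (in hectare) 0.008983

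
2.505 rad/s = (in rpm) 23.92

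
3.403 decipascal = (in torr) 0.002552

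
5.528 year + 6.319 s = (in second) 1.743e+08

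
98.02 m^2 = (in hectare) 0.009802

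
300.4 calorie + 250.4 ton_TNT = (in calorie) 2.504e+11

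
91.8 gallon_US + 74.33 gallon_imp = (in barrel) 4.311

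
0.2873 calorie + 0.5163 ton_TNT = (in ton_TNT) 0.5163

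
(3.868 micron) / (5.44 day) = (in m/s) 8.23e-12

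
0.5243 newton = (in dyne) 5.243e+04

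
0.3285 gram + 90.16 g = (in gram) 90.49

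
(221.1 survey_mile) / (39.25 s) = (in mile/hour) 2.028e+04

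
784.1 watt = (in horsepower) 1.051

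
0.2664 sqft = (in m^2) 0.02475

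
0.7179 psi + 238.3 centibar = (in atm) 2.401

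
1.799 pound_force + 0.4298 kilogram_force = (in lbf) 2.747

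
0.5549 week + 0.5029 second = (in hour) 93.22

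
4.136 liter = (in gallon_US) 1.093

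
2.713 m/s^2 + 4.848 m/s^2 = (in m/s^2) 7.561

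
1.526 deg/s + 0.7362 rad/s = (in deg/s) 43.71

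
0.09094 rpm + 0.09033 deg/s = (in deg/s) 0.636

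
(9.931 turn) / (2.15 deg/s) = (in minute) 27.71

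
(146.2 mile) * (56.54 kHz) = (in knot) 2.586e+10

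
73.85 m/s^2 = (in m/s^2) 73.85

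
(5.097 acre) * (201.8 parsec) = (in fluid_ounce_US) 4.343e+27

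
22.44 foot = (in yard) 7.48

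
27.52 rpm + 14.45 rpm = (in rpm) 41.97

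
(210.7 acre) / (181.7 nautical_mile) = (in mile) 0.001574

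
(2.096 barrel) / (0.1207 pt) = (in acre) 1.934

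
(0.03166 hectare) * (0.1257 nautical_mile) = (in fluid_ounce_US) 2.492e+09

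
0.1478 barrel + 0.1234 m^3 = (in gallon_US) 38.81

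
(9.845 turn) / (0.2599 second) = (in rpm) 2273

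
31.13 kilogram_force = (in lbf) 68.63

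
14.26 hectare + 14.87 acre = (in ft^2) 2.183e+06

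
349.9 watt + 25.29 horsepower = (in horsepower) 25.76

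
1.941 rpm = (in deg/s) 11.65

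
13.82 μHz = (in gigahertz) 1.382e-14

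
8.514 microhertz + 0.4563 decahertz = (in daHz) 0.4563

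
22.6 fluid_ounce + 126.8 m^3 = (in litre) 1.268e+05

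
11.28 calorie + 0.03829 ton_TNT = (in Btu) 1.518e+05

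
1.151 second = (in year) 3.65e-08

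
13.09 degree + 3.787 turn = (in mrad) 2.402e+04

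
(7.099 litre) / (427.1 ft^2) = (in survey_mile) 1.112e-07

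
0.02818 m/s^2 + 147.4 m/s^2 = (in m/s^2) 147.4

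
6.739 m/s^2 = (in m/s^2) 6.739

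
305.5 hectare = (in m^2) 3.055e+06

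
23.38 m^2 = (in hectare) 0.002338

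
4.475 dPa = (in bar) 4.475e-06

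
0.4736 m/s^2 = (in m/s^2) 0.4736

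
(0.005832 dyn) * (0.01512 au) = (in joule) 131.9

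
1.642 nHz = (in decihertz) 1.642e-08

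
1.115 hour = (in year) 0.0001273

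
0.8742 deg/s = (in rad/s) 0.01526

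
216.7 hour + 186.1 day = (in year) 0.5346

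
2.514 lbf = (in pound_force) 2.514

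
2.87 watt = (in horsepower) 0.003849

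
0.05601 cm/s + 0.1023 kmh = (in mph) 0.06482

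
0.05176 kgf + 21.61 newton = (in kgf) 2.255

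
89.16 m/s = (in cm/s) 8916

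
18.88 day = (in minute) 2.719e+04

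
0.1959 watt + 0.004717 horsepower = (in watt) 3.713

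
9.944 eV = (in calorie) 3.808e-19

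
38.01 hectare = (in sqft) 4.091e+06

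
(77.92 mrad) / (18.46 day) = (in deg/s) 2.799e-06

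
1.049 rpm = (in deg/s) 6.294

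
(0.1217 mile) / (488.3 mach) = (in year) 3.735e-11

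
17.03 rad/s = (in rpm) 162.6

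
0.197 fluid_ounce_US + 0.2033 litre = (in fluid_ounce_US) 7.071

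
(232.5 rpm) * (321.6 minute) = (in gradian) 2.991e+07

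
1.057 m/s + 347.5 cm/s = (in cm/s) 453.2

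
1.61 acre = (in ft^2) 7.013e+04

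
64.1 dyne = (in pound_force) 0.0001441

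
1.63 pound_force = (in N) 7.251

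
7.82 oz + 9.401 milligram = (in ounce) 7.82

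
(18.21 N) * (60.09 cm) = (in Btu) 0.01037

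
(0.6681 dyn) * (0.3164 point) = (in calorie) 1.782e-10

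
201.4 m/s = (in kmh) 725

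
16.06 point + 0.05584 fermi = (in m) 0.005666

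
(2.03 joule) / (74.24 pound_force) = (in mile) 3.82e-06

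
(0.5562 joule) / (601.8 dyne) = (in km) 0.09242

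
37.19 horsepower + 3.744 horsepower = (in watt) 3.052e+04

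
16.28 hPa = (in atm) 0.01607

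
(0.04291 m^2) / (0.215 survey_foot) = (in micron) 6.548e+05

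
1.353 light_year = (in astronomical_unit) 8.557e+04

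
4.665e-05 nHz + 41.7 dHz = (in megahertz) 4.17e-06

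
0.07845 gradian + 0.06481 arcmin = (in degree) 0.07169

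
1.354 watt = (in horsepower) 0.001816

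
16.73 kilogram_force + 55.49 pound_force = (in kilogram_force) 41.9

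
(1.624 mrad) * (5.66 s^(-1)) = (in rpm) 0.08778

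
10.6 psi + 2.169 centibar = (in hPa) 752.5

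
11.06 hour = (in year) 0.001263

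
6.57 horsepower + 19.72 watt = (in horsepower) 6.596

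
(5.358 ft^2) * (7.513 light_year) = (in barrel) 2.225e+17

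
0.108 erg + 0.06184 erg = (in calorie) 4.059e-09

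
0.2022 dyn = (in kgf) 2.062e-07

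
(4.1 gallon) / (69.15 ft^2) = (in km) 2.416e-06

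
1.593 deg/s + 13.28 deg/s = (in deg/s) 14.87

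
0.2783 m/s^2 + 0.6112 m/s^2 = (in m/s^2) 0.8895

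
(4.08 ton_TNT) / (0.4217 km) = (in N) 4.048e+07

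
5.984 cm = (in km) 5.984e-05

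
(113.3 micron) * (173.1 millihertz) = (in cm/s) 0.001961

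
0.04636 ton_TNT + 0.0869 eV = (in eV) 1.211e+27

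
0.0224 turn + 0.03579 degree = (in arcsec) 2.916e+04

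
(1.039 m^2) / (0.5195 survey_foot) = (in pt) 1.86e+04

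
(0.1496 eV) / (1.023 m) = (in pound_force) 5.267e-21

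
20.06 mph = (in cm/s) 896.8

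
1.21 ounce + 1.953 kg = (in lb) 4.381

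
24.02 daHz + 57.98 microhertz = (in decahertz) 24.02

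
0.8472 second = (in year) 2.686e-08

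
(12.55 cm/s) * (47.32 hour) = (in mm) 2.138e+07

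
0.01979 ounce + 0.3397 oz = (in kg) 0.01019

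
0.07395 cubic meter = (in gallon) 19.54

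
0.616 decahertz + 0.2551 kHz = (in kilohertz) 0.2613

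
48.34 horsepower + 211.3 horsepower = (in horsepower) 259.6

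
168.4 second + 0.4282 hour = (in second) 1710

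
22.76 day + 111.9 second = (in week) 3.252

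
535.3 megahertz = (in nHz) 5.353e+17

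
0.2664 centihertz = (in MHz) 2.664e-09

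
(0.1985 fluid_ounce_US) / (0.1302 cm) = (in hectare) 4.509e-07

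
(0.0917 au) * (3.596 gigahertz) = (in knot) 9.589e+19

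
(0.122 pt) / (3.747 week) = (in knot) 3.692e-11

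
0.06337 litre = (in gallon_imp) 0.01394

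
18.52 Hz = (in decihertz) 185.2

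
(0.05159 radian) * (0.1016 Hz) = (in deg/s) 0.3003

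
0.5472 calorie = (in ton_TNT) 5.472e-10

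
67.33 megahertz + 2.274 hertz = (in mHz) 6.733e+10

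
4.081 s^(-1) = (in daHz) 0.4081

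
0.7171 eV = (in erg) 1.149e-12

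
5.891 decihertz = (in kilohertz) 0.0005891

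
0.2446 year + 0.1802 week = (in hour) 2173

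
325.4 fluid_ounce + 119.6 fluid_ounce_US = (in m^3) 0.01316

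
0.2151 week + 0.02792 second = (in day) 1.506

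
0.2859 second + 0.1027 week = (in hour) 17.25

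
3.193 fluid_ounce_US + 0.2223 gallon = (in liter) 0.9359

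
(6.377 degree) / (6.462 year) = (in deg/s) 3.129e-08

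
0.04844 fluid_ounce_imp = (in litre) 0.001376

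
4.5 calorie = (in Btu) 0.01785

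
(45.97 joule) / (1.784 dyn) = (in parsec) 8.351e-11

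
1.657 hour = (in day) 0.06904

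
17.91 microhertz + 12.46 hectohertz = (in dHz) 1.246e+04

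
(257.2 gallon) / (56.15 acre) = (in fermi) 4.285e+09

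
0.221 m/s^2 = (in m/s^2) 0.221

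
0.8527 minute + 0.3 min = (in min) 1.153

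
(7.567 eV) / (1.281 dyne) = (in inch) 3.726e-12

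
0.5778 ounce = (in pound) 0.03611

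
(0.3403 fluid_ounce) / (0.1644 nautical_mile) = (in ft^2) 3.558e-07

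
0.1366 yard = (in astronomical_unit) 8.35e-13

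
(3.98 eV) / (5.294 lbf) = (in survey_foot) 8.884e-20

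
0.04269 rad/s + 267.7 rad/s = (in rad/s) 267.7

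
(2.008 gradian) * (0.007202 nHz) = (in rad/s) 2.272e-13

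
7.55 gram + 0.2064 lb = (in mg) 1.012e+05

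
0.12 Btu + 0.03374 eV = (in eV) 7.902e+20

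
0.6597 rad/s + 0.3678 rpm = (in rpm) 6.667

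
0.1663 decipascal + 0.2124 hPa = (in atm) 0.0002098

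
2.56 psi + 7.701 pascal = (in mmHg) 132.4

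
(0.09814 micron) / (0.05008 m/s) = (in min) 3.266e-08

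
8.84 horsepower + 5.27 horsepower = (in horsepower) 14.11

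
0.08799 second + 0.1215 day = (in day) 0.1215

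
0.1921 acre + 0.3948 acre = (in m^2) 2375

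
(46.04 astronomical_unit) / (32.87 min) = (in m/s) 3.492e+09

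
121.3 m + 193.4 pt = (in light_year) 1.283e-14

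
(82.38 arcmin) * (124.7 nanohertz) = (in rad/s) 2.988e-09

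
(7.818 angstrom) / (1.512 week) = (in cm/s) 8.549e-14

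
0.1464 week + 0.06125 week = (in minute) 2093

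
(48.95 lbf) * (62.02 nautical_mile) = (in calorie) 5.978e+06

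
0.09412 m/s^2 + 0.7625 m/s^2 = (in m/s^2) 0.8566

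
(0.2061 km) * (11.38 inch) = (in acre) 0.01472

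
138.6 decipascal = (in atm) 0.0001368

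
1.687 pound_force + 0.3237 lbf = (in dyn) 8.944e+05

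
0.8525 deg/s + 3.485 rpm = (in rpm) 3.627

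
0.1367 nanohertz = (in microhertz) 0.0001367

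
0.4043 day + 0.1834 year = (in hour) 1616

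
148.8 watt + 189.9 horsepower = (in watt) 1.418e+05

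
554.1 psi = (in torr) 2.866e+04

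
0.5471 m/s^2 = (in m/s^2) 0.5471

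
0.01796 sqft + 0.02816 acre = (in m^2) 114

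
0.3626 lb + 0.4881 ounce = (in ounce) 6.29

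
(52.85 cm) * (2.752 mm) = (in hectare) 1.454e-07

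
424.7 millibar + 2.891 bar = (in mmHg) 2487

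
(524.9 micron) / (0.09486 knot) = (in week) 1.778e-08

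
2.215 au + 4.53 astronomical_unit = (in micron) 1.009e+18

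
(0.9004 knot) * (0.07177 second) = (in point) 94.24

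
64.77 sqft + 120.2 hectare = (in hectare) 120.2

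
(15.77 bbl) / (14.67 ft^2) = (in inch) 72.43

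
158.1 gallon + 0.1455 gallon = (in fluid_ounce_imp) 2.108e+04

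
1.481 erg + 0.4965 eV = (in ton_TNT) 3.54e-17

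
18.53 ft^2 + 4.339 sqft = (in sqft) 22.87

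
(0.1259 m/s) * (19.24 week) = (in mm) 1.465e+09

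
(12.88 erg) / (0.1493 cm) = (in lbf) 0.0001939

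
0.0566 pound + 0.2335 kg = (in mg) 2.592e+05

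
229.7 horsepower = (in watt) 1.713e+05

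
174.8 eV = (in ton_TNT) 6.694e-27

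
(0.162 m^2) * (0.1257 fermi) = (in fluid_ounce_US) 6.886e-13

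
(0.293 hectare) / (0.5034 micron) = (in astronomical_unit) 0.03891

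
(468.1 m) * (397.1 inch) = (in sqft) 5.082e+04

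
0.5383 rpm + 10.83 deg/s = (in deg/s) 14.06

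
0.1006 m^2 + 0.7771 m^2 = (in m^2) 0.8777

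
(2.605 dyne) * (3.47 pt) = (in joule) 3.189e-08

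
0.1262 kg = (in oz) 4.452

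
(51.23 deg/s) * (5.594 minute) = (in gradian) 1.911e+04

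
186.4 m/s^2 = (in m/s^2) 186.4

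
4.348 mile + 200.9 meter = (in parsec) 2.333e-13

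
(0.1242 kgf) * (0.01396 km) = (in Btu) 0.01612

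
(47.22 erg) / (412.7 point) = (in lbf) 7.291e-06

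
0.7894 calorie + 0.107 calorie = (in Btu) 0.003555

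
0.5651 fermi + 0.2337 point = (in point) 0.2337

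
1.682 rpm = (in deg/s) 10.09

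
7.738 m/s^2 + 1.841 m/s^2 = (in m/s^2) 9.579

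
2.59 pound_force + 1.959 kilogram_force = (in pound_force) 6.909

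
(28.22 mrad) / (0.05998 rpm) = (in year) 1.425e-07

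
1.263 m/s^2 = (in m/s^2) 1.263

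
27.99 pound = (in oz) 447.8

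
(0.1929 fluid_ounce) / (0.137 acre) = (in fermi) 1.029e+07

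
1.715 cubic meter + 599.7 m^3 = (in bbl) 3783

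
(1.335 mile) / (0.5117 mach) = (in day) 0.0001427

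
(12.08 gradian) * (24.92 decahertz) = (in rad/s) 47.29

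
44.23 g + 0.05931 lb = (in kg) 0.07113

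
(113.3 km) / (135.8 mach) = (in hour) 0.0006806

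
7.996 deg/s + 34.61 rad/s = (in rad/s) 34.75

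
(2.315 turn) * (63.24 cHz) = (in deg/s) 527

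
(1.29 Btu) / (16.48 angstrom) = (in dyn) 8.259e+16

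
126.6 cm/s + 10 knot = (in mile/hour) 14.34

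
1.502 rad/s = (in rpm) 14.34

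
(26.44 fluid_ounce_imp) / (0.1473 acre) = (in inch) 4.962e-05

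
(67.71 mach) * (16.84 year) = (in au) 81.85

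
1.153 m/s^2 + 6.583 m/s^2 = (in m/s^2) 7.736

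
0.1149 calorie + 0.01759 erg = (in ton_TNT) 1.149e-10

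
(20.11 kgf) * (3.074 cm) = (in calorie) 1.449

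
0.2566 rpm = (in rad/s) 0.02687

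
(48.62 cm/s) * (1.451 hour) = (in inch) 9.999e+04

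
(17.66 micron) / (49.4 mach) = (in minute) 1.75e-11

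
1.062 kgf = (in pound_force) 2.341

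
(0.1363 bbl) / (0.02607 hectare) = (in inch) 0.003273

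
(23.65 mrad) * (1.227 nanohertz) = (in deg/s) 1.663e-09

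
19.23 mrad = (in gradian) 1.224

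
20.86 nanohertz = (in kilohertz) 2.086e-11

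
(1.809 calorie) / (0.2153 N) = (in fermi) 3.515e+16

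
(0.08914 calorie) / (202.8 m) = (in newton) 0.001839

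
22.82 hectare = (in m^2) 2.282e+05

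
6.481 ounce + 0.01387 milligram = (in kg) 0.1837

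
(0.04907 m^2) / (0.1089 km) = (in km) 4.506e-07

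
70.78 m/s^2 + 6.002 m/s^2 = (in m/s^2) 76.78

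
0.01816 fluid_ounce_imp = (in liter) 0.000516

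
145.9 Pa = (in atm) 0.00144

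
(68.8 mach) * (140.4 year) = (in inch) 4.084e+15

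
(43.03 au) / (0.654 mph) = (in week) 3.64e+07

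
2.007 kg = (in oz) 70.79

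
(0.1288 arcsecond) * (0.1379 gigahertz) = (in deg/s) 4934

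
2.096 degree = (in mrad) 36.58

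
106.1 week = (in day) 742.7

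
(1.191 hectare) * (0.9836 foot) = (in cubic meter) 3571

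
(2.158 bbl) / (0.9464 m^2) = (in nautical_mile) 0.0001957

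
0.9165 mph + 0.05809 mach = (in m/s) 20.19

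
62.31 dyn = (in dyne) 62.31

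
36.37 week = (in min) 3.666e+05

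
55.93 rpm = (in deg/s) 335.6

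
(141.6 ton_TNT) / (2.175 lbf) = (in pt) 1.736e+14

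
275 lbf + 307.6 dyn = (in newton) 1223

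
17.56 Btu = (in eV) 1.156e+23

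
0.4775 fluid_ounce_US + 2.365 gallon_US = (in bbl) 0.0564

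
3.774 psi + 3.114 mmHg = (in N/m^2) 2.644e+04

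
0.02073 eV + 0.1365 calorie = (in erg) 5.711e+06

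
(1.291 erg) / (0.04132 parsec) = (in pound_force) 2.276e-23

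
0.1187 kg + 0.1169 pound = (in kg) 0.1717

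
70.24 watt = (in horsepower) 0.09419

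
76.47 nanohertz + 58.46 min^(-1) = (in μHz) 9.743e+05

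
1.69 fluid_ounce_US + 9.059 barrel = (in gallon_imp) 316.8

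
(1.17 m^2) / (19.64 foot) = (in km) 0.0001954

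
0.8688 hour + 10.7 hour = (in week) 0.06886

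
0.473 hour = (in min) 28.38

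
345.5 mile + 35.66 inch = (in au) 3.717e-06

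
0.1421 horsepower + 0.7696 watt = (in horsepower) 0.1431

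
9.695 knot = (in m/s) 4.988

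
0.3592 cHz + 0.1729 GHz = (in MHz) 172.9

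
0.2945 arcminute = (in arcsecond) 17.67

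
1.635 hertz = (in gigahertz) 1.635e-09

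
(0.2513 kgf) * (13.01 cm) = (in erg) 3.206e+06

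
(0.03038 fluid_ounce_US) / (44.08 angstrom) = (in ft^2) 2194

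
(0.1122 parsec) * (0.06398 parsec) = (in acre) 1.689e+27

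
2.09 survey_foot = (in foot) 2.09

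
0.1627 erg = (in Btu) 1.542e-11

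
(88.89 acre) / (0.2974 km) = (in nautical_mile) 0.6531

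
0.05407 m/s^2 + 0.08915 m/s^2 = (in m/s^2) 0.1432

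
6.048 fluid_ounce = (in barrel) 0.001125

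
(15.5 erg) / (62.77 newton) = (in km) 2.469e-11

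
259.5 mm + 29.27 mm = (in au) 1.93e-12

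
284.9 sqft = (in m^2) 26.47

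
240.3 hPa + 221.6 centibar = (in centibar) 245.6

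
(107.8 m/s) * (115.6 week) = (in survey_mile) 4.683e+06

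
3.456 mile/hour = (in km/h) 5.562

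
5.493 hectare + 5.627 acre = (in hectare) 7.77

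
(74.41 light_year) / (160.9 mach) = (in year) 4.075e+05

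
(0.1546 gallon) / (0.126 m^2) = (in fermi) 4.645e+12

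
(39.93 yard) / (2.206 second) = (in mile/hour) 37.02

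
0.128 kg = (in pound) 0.2822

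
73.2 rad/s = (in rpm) 699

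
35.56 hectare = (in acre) 87.87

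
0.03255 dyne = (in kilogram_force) 3.319e-08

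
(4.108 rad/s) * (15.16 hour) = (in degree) 1.285e+07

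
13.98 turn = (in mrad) 8.784e+04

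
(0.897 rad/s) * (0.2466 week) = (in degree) 7.665e+06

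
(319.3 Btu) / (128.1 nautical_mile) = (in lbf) 0.3192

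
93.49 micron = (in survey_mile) 5.809e-08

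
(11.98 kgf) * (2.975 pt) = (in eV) 7.696e+17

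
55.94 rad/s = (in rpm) 534.2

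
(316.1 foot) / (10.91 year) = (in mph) 6.264e-07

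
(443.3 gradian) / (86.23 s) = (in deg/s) 4.627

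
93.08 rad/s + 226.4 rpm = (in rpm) 1115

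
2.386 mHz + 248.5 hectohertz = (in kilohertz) 24.85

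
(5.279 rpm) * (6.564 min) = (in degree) 1.247e+04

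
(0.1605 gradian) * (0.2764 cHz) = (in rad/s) 6.968e-06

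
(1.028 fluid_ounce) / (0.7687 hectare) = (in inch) 1.557e-07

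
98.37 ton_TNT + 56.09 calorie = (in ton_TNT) 98.37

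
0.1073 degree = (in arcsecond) 386.3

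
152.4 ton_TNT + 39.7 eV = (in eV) 3.98e+30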